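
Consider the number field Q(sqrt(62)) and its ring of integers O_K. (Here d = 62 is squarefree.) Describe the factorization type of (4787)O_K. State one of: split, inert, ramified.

Since 62 ≢ 1 mod 4, the ring of integers is ℤ[√62] with discriminant 4·62 = 248.
disc(K) = 248 is not divisible by 4787; 4787 is unramified.
Legendre symbol by Euler's criterion: (62/4787) ≡ 62^2393 ≡ 4786 (mod 4787), i.e. (62/4787) = -1.
d is a non-residue mod p, hence 4787 remains inert in O_K.

inert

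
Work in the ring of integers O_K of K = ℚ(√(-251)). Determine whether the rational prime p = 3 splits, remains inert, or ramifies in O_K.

-251 mod 4 = 1, hence disc K = -251 and O_K = ℤ[(1+√-251)/2].
3 ∤ -251, so 3 is unramified.
Euler's criterion: (-251)^1 mod 3 = 1. Thus (-251|3) = 1.
(-251/3) = 1, so 3 splits.

splits completely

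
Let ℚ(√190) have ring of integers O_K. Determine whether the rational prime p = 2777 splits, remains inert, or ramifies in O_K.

p splits

Since 190 ≢ 1 mod 4, the ring of integers is ℤ[√190] with discriminant 4·190 = 760.
Since gcd(2777, 760) = 1 the prime 2777 does not ramify.
Euler's criterion: 190^1388 mod 2777 = 1. Thus (190|2777) = 1.
(190/2777) = 1, so 2777 splits.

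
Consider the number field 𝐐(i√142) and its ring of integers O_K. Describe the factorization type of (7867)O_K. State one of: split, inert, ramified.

d = -142 ≡ 2 (mod 4), so O_K = ℤ[√-142] and disc(K) = 4d = -568.
Since gcd(7867, -568) = 1 the prime 7867 does not ramify.
(-142/7867) = 7725^3933 mod 7867 = 7866, giving Legendre symbol -1.
Legendre symbol -1 ⇒ 7867 is inert.

inert — (7867) stays prime in O_K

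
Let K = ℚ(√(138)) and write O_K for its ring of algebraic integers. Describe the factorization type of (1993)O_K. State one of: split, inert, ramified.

138 mod 4 = 2, hence disc K = 4·138 = 552 and O_K = ℤ[√138].
disc(K) = 552 is not divisible by 1993; 1993 is unramified.
Euler's criterion: 138^996 mod 1993 = 1992. Thus (138|1993) = -1.
d is a non-residue mod p, hence 1993 remains inert in O_K.

1993 remains inert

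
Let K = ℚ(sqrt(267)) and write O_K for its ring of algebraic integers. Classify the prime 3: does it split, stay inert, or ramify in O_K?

ramified — (3) = 𝔭²

d = 267 ≡ 3 (mod 4), so O_K = ℤ[√267] and disc(K) = 4d = 1068.
Ramification test: 3 | 1068. The prime 3 ramifies in K.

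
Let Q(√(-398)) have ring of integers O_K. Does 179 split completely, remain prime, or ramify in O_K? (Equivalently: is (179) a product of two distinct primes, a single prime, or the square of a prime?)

d = -398 ≡ 2 (mod 4), so O_K = ℤ[√-398] and disc(K) = 4d = -1592.
Since gcd(179, -1592) = 1 the prime 179 does not ramify.
Compute (-398/179) via Euler: 139^((179-1)/2) mod 179 = 1, so (-398/179) = 1.
(-398/179) = 1, so 179 splits.

split — (179) = 𝔭₁𝔭₂ with 𝔭₁ ≠ 𝔭₂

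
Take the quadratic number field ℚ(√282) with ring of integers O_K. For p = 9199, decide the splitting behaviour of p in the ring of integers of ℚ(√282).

p splits

282 mod 4 = 2, hence disc K = 4·282 = 1128 and O_K = ℤ[√282].
Since gcd(9199, 1128) = 1 the prime 9199 does not ramify.
Compute (282/9199) via Euler: 282^((9199-1)/2) mod 9199 = 1, so (282/9199) = 1.
Legendre symbol 1 ⇒ 9199 is split.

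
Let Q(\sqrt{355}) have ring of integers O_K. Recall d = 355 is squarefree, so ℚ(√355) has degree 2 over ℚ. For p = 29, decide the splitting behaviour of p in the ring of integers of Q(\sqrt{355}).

355 mod 4 = 3, hence disc K = 4·355 = 1420 and O_K = ℤ[√355].
Since gcd(29, 1420) = 1 the prime 29 does not ramify.
Euler's criterion: 355^14 mod 29 = 1. Thus (355|29) = 1.
d is a quadratic residue mod p, hence 29 splits in O_K.

29 splits in O_K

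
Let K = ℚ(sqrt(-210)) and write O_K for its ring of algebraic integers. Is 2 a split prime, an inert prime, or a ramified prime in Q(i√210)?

d = -210 ≡ 2 (mod 4), so O_K = ℤ[√-210] and disc(K) = 4d = -840.
2 divides disc(K) = -840, so 2 ramifies.

p ramifies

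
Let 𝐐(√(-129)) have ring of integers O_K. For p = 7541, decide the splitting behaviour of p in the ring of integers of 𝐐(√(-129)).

inert — (7541) stays prime in O_K

d = -129 ≡ 3 (mod 4), so O_K = ℤ[√-129] and disc(K) = 4d = -516.
Since gcd(7541, -516) = 1 the prime 7541 does not ramify.
Legendre symbol by Euler's criterion: (-129/7541) ≡ (-129)^3770 ≡ 7540 (mod 7541), i.e. (-129/7541) = -1.
(-129/7541) = -1, so 7541 is inert.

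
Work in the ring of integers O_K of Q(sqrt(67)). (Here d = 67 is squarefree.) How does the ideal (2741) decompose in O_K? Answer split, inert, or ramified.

remains prime (inert)

67 mod 4 = 3, hence disc K = 4·67 = 268 and O_K = ℤ[√67].
Since gcd(2741, 268) = 1 the prime 2741 does not ramify.
Euler's criterion: 67^1370 mod 2741 = 2740. Thus (67|2741) = -1.
Legendre symbol -1 ⇒ 2741 is inert.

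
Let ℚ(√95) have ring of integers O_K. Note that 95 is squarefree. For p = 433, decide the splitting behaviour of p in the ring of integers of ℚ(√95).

95 mod 4 = 3, hence disc K = 4·95 = 380 and O_K = ℤ[√95].
Since gcd(433, 380) = 1 the prime 433 does not ramify.
Euler's criterion: 95^216 mod 433 = 1. Thus (95|433) = 1.
(95/433) = 1, so 433 splits.

split — (433) = 𝔭₁𝔭₂ with 𝔭₁ ≠ 𝔭₂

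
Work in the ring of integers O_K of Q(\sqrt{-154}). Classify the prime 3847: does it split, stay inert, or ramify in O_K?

splits completely

-154 mod 4 = 2, hence disc K = 4·(-154) = -616 and O_K = ℤ[√-154].
disc(K) = -616 is not divisible by 3847; 3847 is unramified.
Euler's criterion: (-154)^1923 mod 3847 = 1. Thus (-154|3847) = 1.
d is a quadratic residue mod p, hence 3847 splits in O_K.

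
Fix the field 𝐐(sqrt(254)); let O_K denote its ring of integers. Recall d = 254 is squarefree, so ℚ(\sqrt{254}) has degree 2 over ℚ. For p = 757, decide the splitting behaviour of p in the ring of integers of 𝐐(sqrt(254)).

757 remains inert

Since 254 ≢ 1 mod 4, the ring of integers is ℤ[√254] with discriminant 4·254 = 1016.
757 ∤ 1016, so 757 is unramified.
Euler's criterion: 254^378 mod 757 = 756. Thus (254|757) = -1.
Legendre symbol -1 ⇒ 757 is inert.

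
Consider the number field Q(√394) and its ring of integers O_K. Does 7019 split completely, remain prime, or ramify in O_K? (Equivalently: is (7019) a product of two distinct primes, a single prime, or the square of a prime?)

Since 394 ≢ 1 mod 4, the ring of integers is ℤ[√394] with discriminant 4·394 = 1576.
Since gcd(7019, 1576) = 1 the prime 7019 does not ramify.
Euler's criterion: 394^3509 mod 7019 = 1. Thus (394|7019) = 1.
d is a quadratic residue mod p, hence 7019 splits in O_K.

p splits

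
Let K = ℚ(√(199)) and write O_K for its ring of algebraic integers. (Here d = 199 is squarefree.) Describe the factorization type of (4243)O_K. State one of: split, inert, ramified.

inert

d = 199 ≡ 3 (mod 4), so O_K = ℤ[√199] and disc(K) = 4d = 796.
Since gcd(4243, 796) = 1 the prime 4243 does not ramify.
Euler's criterion: 199^2121 mod 4243 = 4242. Thus (199|4243) = -1.
Legendre symbol -1 ⇒ 4243 is inert.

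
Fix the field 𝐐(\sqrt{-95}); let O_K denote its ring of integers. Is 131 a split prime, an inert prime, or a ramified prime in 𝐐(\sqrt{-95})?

splits completely

-95 mod 4 = 1, hence disc K = -95 and O_K = ℤ[(1+√-95)/2].
Since gcd(131, -95) = 1 the prime 131 does not ramify.
Legendre symbol by Euler's criterion: (-95/131) ≡ (-95)^65 ≡ 1 (mod 131), i.e. (-95/131) = 1.
(-95/131) = 1, so 131 splits.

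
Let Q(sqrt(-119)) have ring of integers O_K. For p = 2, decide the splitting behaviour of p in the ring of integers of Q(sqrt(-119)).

-119 mod 4 = 1, hence disc K = -119 and O_K = ℤ[(1+√-119)/2].
disc(K) = -119 is not divisible by 2; 2 is unramified.
d ≡ 1 (mod 8); the supplementary law gives 2 split.

p splits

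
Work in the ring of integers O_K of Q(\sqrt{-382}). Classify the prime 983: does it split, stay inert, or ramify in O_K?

d = -382 ≡ 2 (mod 4), so O_K = ℤ[√-382] and disc(K) = 4d = -1528.
983 ∤ -1528, so 983 is unramified.
Legendre symbol by Euler's criterion: (-382/983) ≡ (-382)^491 ≡ 982 (mod 983), i.e. (-382/983) = -1.
(-382/983) = -1, so 983 is inert.

inert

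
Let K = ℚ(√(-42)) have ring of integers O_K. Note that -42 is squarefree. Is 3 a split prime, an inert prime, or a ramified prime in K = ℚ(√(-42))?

Since -42 ≢ 1 mod 4, the ring of integers is ℤ[√-42] with discriminant 4·(-42) = -168.
3 divides disc(K) = -168, so 3 ramifies.

p ramifies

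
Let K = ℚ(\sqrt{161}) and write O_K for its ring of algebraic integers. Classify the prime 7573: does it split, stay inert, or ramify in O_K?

inert — (7573) stays prime in O_K

d = 161 ≡ 1 (mod 4), so O_K = ℤ[(1+√161)/2] and disc(K) = d = 161.
Since gcd(7573, 161) = 1 the prime 7573 does not ramify.
Compute (161/7573) via Euler: 161^((7573-1)/2) mod 7573 = 7572, so (161/7573) = -1.
(161/7573) = -1, so 7573 is inert.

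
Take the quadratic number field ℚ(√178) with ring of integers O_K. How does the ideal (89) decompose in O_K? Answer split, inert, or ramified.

d = 178 ≡ 2 (mod 4), so O_K = ℤ[√178] and disc(K) = 4d = 712.
89 divides disc(K) = 712, so 89 ramifies.

ramifies in O_K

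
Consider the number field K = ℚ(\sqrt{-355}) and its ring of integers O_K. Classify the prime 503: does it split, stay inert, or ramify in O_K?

-355 mod 4 = 1, hence disc K = -355 and O_K = ℤ[(1+√-355)/2].
503 ∤ -355, so 503 is unramified.
Legendre symbol by Euler's criterion: (-355/503) ≡ (-355)^251 ≡ 502 (mod 503), i.e. (-355/503) = -1.
d is a non-residue mod p, hence 503 remains inert in O_K.

inert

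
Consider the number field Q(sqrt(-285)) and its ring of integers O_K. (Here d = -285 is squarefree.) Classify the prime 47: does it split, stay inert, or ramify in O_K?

-285 mod 4 = 3, hence disc K = 4·(-285) = -1140 and O_K = ℤ[√-285].
Since gcd(47, -1140) = 1 the prime 47 does not ramify.
Legendre symbol by Euler's criterion: (-285/47) ≡ (-285)^23 ≡ 46 (mod 47), i.e. (-285/47) = -1.
(-285/47) = -1, so 47 is inert.

47 remains inert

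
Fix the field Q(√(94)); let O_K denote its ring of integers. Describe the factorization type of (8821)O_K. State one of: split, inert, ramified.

94 mod 4 = 2, hence disc K = 4·94 = 376 and O_K = ℤ[√94].
8821 ∤ 376, so 8821 is unramified.
(94/8821) = 94^4410 mod 8821 = 8820, giving Legendre symbol -1.
Legendre symbol -1 ⇒ 8821 is inert.

remains prime (inert)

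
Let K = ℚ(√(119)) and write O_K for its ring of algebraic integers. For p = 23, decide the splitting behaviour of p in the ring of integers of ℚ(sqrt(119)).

Since 119 ≢ 1 mod 4, the ring of integers is ℤ[√119] with discriminant 4·119 = 476.
disc(K) = 476 is not divisible by 23; 23 is unramified.
Euler's criterion: 119^11 mod 23 = 1. Thus (119|23) = 1.
(119/23) = 1, so 23 splits.

p splits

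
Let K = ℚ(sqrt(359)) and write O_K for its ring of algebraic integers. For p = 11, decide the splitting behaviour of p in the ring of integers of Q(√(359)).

11 remains inert

d = 359 ≡ 3 (mod 4), so O_K = ℤ[√359] and disc(K) = 4d = 1436.
disc(K) = 1436 is not divisible by 11; 11 is unramified.
Euler's criterion: 359^5 mod 11 = 10. Thus (359|11) = -1.
d is a non-residue mod p, hence 11 remains inert in O_K.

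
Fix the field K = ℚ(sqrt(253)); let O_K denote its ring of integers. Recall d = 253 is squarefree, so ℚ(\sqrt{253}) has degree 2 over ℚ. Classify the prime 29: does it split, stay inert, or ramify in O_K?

remains prime (inert)

d = 253 ≡ 1 (mod 4), so O_K = ℤ[(1+√253)/2] and disc(K) = d = 253.
disc(K) = 253 is not divisible by 29; 29 is unramified.
(253/29) = 21^14 mod 29 = 28, giving Legendre symbol -1.
Legendre symbol -1 ⇒ 29 is inert.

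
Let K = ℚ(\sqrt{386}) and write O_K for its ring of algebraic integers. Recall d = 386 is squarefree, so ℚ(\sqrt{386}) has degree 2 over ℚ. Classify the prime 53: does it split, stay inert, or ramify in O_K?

53 splits in O_K

Since 386 ≢ 1 mod 4, the ring of integers is ℤ[√386] with discriminant 4·386 = 1544.
Since gcd(53, 1544) = 1 the prime 53 does not ramify.
Euler's criterion: 386^26 mod 53 = 1. Thus (386|53) = 1.
(386/53) = 1, so 53 splits.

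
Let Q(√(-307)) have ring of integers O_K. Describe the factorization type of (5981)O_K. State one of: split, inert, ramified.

Since -307 ≡ 1 mod 4, the ring of integers is ℤ[(1+√-307)/2] with discriminant -307.
5981 ∤ -307, so 5981 is unramified.
Compute (-307/5981) via Euler: 5674^((5981-1)/2) mod 5981 = 1, so (-307/5981) = 1.
d is a quadratic residue mod p, hence 5981 splits in O_K.

p splits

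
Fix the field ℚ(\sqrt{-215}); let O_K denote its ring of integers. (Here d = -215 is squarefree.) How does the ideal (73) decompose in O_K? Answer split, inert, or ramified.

d = -215 ≡ 1 (mod 4), so O_K = ℤ[(1+√-215)/2] and disc(K) = d = -215.
Since gcd(73, -215) = 1 the prime 73 does not ramify.
Euler's criterion: (-215)^36 mod 73 = 1. Thus (-215|73) = 1.
(-215/73) = 1, so 73 splits.

split — (73) = 𝔭₁𝔭₂ with 𝔭₁ ≠ 𝔭₂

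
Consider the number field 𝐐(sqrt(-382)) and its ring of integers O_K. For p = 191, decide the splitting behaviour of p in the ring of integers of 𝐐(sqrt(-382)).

d = -382 ≡ 2 (mod 4), so O_K = ℤ[√-382] and disc(K) = 4d = -1528.
disc(K) = -1528 = 191·(-8), so p = 191 is ramified.

ramifies in O_K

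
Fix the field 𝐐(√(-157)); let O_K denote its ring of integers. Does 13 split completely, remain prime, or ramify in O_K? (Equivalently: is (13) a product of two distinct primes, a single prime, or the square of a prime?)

d = -157 ≡ 3 (mod 4), so O_K = ℤ[√-157] and disc(K) = 4d = -628.
13 ∤ -628, so 13 is unramified.
Euler's criterion: (-157)^6 mod 13 = 1. Thus (-157|13) = 1.
d is a quadratic residue mod p, hence 13 splits in O_K.

split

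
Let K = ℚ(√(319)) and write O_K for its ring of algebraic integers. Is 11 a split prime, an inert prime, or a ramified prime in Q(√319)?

ramified — (11) = 𝔭²

d = 319 ≡ 3 (mod 4), so O_K = ℤ[√319] and disc(K) = 4d = 1276.
Ramification test: 11 | 1276. The prime 11 ramifies in K.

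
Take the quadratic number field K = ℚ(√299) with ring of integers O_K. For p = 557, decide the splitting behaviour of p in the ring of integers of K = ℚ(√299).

split — (557) = 𝔭₁𝔭₂ with 𝔭₁ ≠ 𝔭₂

d = 299 ≡ 3 (mod 4), so O_K = ℤ[√299] and disc(K) = 4d = 1196.
disc(K) = 1196 is not divisible by 557; 557 is unramified.
Legendre symbol by Euler's criterion: (299/557) ≡ 299^278 ≡ 1 (mod 557), i.e. (299/557) = 1.
Legendre symbol 1 ⇒ 557 is split.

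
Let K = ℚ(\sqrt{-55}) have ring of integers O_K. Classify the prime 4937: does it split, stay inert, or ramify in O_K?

Since -55 ≡ 1 mod 4, the ring of integers is ℤ[(1+√-55)/2] with discriminant -55.
disc(K) = -55 is not divisible by 4937; 4937 is unramified.
Compute (-55/4937) via Euler: 4882^((4937-1)/2) mod 4937 = 4936, so (-55/4937) = -1.
Legendre symbol -1 ⇒ 4937 is inert.

4937 remains inert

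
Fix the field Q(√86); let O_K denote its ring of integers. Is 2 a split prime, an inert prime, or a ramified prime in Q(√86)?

ramifies in O_K

86 mod 4 = 2, hence disc K = 4·86 = 344 and O_K = ℤ[√86].
2 divides disc(K) = 344, so 2 ramifies.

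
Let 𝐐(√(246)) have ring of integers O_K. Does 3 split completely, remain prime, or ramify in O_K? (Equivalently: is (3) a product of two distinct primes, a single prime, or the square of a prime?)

246 mod 4 = 2, hence disc K = 4·246 = 984 and O_K = ℤ[√246].
disc(K) = 984 = 3·328, so p = 3 is ramified.

ramified — (3) = 𝔭²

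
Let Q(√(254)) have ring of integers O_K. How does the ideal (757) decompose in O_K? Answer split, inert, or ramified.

Since 254 ≢ 1 mod 4, the ring of integers is ℤ[√254] with discriminant 4·254 = 1016.
Since gcd(757, 1016) = 1 the prime 757 does not ramify.
Compute (254/757) via Euler: 254^((757-1)/2) mod 757 = 756, so (254/757) = -1.
Legendre symbol -1 ⇒ 757 is inert.

757 remains inert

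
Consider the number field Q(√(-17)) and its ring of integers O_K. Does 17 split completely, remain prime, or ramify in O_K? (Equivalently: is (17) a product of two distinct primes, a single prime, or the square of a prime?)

-17 mod 4 = 3, hence disc K = 4·(-17) = -68 and O_K = ℤ[√-17].
disc(K) = -68 = 17·(-4), so p = 17 is ramified.

17 is ramified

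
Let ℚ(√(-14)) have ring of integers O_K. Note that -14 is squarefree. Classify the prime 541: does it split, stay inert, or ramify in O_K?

inert — (541) stays prime in O_K

-14 mod 4 = 2, hence disc K = 4·(-14) = -56 and O_K = ℤ[√-14].
disc(K) = -56 is not divisible by 541; 541 is unramified.
Legendre symbol by Euler's criterion: (-14/541) ≡ (-14)^270 ≡ 540 (mod 541), i.e. (-14/541) = -1.
(-14/541) = -1, so 541 is inert.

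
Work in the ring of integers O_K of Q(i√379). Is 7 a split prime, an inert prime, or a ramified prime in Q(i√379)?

d = -379 ≡ 1 (mod 4), so O_K = ℤ[(1+√-379)/2] and disc(K) = d = -379.
disc(K) = -379 is not divisible by 7; 7 is unramified.
(-379/7) = 6^3 mod 7 = 6, giving Legendre symbol -1.
d is a non-residue mod p, hence 7 remains inert in O_K.

remains prime (inert)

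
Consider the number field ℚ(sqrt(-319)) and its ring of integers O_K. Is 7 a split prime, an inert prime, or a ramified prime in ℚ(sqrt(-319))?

d = -319 ≡ 1 (mod 4), so O_K = ℤ[(1+√-319)/2] and disc(K) = d = -319.
Since gcd(7, -319) = 1 the prime 7 does not ramify.
Legendre symbol by Euler's criterion: (-319/7) ≡ (-319)^3 ≡ 6 (mod 7), i.e. (-319/7) = -1.
Legendre symbol -1 ⇒ 7 is inert.

inert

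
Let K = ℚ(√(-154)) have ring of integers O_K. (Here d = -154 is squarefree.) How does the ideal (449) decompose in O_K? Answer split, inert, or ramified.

Since -154 ≢ 1 mod 4, the ring of integers is ℤ[√-154] with discriminant 4·(-154) = -616.
Since gcd(449, -616) = 1 the prime 449 does not ramify.
Legendre symbol by Euler's criterion: (-154/449) ≡ (-154)^224 ≡ 1 (mod 449), i.e. (-154/449) = 1.
Legendre symbol 1 ⇒ 449 is split.

449 splits in O_K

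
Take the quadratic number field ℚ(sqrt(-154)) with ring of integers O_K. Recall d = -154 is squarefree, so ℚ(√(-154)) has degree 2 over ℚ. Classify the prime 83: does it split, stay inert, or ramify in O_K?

p splits

-154 mod 4 = 2, hence disc K = 4·(-154) = -616 and O_K = ℤ[√-154].
Since gcd(83, -616) = 1 the prime 83 does not ramify.
Compute (-154/83) via Euler: 12^((83-1)/2) mod 83 = 1, so (-154/83) = 1.
Legendre symbol 1 ⇒ 83 is split.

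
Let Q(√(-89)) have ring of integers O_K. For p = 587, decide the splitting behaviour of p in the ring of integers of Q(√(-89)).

-89 mod 4 = 3, hence disc K = 4·(-89) = -356 and O_K = ℤ[√-89].
Since gcd(587, -356) = 1 the prime 587 does not ramify.
Euler's criterion: (-89)^293 mod 587 = 586. Thus (-89|587) = -1.
Legendre symbol -1 ⇒ 587 is inert.

p is inert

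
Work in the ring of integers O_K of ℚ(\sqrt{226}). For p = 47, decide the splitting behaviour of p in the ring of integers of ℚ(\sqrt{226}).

Since 226 ≢ 1 mod 4, the ring of integers is ℤ[√226] with discriminant 4·226 = 904.
disc(K) = 904 is not divisible by 47; 47 is unramified.
Euler's criterion: 226^23 mod 47 = 46. Thus (226|47) = -1.
(226/47) = -1, so 47 is inert.

inert — (47) stays prime in O_K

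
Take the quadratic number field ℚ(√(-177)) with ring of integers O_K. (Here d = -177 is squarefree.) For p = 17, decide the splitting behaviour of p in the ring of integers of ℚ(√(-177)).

Since -177 ≢ 1 mod 4, the ring of integers is ℤ[√-177] with discriminant 4·(-177) = -708.
disc(K) = -708 is not divisible by 17; 17 is unramified.
(-177/17) = 10^8 mod 17 = 16, giving Legendre symbol -1.
Legendre symbol -1 ⇒ 17 is inert.

inert — (17) stays prime in O_K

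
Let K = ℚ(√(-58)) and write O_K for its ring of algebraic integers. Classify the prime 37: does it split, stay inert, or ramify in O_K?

p splits

Since -58 ≢ 1 mod 4, the ring of integers is ℤ[√-58] with discriminant 4·(-58) = -232.
37 ∤ -232, so 37 is unramified.
(-58/37) = 16^18 mod 37 = 1, giving Legendre symbol 1.
(-58/37) = 1, so 37 splits.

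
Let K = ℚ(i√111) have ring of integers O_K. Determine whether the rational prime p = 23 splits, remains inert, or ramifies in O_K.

split — (23) = 𝔭₁𝔭₂ with 𝔭₁ ≠ 𝔭₂

-111 mod 4 = 1, hence disc K = -111 and O_K = ℤ[(1+√-111)/2].
Since gcd(23, -111) = 1 the prime 23 does not ramify.
Euler's criterion: (-111)^11 mod 23 = 1. Thus (-111|23) = 1.
(-111/23) = 1, so 23 splits.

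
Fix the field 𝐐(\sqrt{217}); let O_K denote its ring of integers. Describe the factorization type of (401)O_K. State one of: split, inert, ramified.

d = 217 ≡ 1 (mod 4), so O_K = ℤ[(1+√217)/2] and disc(K) = d = 217.
401 ∤ 217, so 401 is unramified.
(217/401) = 217^200 mod 401 = 400, giving Legendre symbol -1.
Legendre symbol -1 ⇒ 401 is inert.

inert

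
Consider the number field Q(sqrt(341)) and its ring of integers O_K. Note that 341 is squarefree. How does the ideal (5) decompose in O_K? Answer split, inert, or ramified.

split — (5) = 𝔭₁𝔭₂ with 𝔭₁ ≠ 𝔭₂

d = 341 ≡ 1 (mod 4), so O_K = ℤ[(1+√341)/2] and disc(K) = d = 341.
disc(K) = 341 is not divisible by 5; 5 is unramified.
Euler's criterion: 341^2 mod 5 = 1. Thus (341|5) = 1.
(341/5) = 1, so 5 splits.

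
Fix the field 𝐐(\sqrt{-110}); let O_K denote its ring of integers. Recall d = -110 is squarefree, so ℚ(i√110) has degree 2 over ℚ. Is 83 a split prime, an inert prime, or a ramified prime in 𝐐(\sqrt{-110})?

-110 mod 4 = 2, hence disc K = 4·(-110) = -440 and O_K = ℤ[√-110].
83 ∤ -440, so 83 is unramified.
Compute (-110/83) via Euler: 56^((83-1)/2) mod 83 = 82, so (-110/83) = -1.
d is a non-residue mod p, hence 83 remains inert in O_K.

p is inert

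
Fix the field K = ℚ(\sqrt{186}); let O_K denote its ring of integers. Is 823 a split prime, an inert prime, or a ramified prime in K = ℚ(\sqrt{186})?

p is inert

Since 186 ≢ 1 mod 4, the ring of integers is ℤ[√186] with discriminant 4·186 = 744.
Since gcd(823, 744) = 1 the prime 823 does not ramify.
Legendre symbol by Euler's criterion: (186/823) ≡ 186^411 ≡ 822 (mod 823), i.e. (186/823) = -1.
d is a non-residue mod p, hence 823 remains inert in O_K.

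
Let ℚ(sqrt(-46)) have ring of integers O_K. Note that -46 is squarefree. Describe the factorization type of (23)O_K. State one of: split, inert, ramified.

23 is ramified

Since -46 ≢ 1 mod 4, the ring of integers is ℤ[√-46] with discriminant 4·(-46) = -184.
disc(K) = -184 = 23·(-8), so p = 23 is ramified.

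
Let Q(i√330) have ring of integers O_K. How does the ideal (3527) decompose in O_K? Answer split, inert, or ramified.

p splits

Since -330 ≢ 1 mod 4, the ring of integers is ℤ[√-330] with discriminant 4·(-330) = -1320.
3527 ∤ -1320, so 3527 is unramified.
Euler's criterion: (-330)^1763 mod 3527 = 1. Thus (-330|3527) = 1.
(-330/3527) = 1, so 3527 splits.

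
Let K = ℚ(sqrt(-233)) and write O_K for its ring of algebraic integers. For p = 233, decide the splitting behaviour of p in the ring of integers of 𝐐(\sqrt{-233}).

d = -233 ≡ 3 (mod 4), so O_K = ℤ[√-233] and disc(K) = 4d = -932.
233 divides disc(K) = -932, so 233 ramifies.

233 is ramified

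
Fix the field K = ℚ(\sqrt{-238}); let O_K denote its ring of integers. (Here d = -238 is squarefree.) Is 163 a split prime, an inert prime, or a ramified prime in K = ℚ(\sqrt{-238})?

163 splits in O_K

d = -238 ≡ 2 (mod 4), so O_K = ℤ[√-238] and disc(K) = 4d = -952.
163 ∤ -952, so 163 is unramified.
Legendre symbol by Euler's criterion: (-238/163) ≡ (-238)^81 ≡ 1 (mod 163), i.e. (-238/163) = 1.
Legendre symbol 1 ⇒ 163 is split.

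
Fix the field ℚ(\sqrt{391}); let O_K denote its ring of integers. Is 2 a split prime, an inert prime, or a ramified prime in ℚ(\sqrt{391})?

p ramifies

391 mod 4 = 3, hence disc K = 4·391 = 1564 and O_K = ℤ[√391].
2 divides disc(K) = 1564, so 2 ramifies.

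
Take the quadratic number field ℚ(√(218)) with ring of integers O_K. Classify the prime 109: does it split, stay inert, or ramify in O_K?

Since 218 ≢ 1 mod 4, the ring of integers is ℤ[√218] with discriminant 4·218 = 872.
Ramification test: 109 | 872. The prime 109 ramifies in K.

p ramifies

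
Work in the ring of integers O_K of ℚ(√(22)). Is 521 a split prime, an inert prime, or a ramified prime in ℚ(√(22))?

521 splits in O_K

22 mod 4 = 2, hence disc K = 4·22 = 88 and O_K = ℤ[√22].
disc(K) = 88 is not divisible by 521; 521 is unramified.
Legendre symbol by Euler's criterion: (22/521) ≡ 22^260 ≡ 1 (mod 521), i.e. (22/521) = 1.
Legendre symbol 1 ⇒ 521 is split.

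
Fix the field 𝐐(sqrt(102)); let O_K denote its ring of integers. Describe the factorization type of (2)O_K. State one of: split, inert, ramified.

102 mod 4 = 2, hence disc K = 4·102 = 408 and O_K = ℤ[√102].
2 divides disc(K) = 408, so 2 ramifies.

ramifies in O_K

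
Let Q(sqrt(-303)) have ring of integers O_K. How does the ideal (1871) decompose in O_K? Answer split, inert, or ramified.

d = -303 ≡ 1 (mod 4), so O_K = ℤ[(1+√-303)/2] and disc(K) = d = -303.
1871 ∤ -303, so 1871 is unramified.
Legendre symbol by Euler's criterion: (-303/1871) ≡ (-303)^935 ≡ 1 (mod 1871), i.e. (-303/1871) = 1.
(-303/1871) = 1, so 1871 splits.

1871 splits in O_K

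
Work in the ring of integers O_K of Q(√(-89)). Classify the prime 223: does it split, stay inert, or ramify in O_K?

d = -89 ≡ 3 (mod 4), so O_K = ℤ[√-89] and disc(K) = 4d = -356.
Since gcd(223, -356) = 1 the prime 223 does not ramify.
Compute (-89/223) via Euler: 134^((223-1)/2) mod 223 = 222, so (-89/223) = -1.
Legendre symbol -1 ⇒ 223 is inert.

inert — (223) stays prime in O_K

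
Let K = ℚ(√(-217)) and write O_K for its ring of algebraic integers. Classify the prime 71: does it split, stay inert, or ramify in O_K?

p is inert

d = -217 ≡ 3 (mod 4), so O_K = ℤ[√-217] and disc(K) = 4d = -868.
Since gcd(71, -868) = 1 the prime 71 does not ramify.
(-217/71) = 67^35 mod 71 = 70, giving Legendre symbol -1.
(-217/71) = -1, so 71 is inert.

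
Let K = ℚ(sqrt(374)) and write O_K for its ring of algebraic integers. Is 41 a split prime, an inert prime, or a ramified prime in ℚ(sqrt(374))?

split — (41) = 𝔭₁𝔭₂ with 𝔭₁ ≠ 𝔭₂

Since 374 ≢ 1 mod 4, the ring of integers is ℤ[√374] with discriminant 4·374 = 1496.
41 ∤ 1496, so 41 is unramified.
Compute (374/41) via Euler: 5^((41-1)/2) mod 41 = 1, so (374/41) = 1.
(374/41) = 1, so 41 splits.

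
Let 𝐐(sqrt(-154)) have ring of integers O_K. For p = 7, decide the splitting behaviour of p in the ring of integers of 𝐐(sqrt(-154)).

d = -154 ≡ 2 (mod 4), so O_K = ℤ[√-154] and disc(K) = 4d = -616.
7 divides disc(K) = -616, so 7 ramifies.

ramified — (7) = 𝔭²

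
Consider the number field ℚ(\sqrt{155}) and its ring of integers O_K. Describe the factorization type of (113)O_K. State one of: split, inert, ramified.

113 remains inert

155 mod 4 = 3, hence disc K = 4·155 = 620 and O_K = ℤ[√155].
disc(K) = 620 is not divisible by 113; 113 is unramified.
Euler's criterion: 155^56 mod 113 = 112. Thus (155|113) = -1.
d is a non-residue mod p, hence 113 remains inert in O_K.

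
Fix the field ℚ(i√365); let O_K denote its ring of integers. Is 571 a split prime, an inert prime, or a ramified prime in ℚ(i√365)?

split

Since -365 ≢ 1 mod 4, the ring of integers is ℤ[√-365] with discriminant 4·(-365) = -1460.
571 ∤ -1460, so 571 is unramified.
Compute (-365/571) via Euler: 206^((571-1)/2) mod 571 = 1, so (-365/571) = 1.
d is a quadratic residue mod p, hence 571 splits in O_K.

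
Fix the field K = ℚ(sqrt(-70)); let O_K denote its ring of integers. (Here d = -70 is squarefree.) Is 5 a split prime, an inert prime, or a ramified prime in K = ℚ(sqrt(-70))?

ramified

-70 mod 4 = 2, hence disc K = 4·(-70) = -280 and O_K = ℤ[√-70].
Ramification test: 5 | -280. The prime 5 ramifies in K.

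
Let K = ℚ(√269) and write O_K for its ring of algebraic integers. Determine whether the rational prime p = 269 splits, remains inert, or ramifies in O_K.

269 is ramified

269 mod 4 = 1, hence disc K = 269 and O_K = ℤ[(1+√269)/2].
Ramification test: 269 | 269. The prime 269 ramifies in K.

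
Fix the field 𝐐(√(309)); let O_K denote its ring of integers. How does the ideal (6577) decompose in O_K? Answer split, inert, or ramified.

Since 309 ≡ 1 mod 4, the ring of integers is ℤ[(1+√309)/2] with discriminant 309.
6577 ∤ 309, so 6577 is unramified.
Legendre symbol by Euler's criterion: (309/6577) ≡ 309^3288 ≡ 6576 (mod 6577), i.e. (309/6577) = -1.
d is a non-residue mod p, hence 6577 remains inert in O_K.

inert — (6577) stays prime in O_K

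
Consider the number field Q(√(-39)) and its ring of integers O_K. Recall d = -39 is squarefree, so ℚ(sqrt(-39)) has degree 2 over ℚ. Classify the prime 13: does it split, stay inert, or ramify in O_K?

-39 mod 4 = 1, hence disc K = -39 and O_K = ℤ[(1+√-39)/2].
Ramification test: 13 | -39. The prime 13 ramifies in K.

ramified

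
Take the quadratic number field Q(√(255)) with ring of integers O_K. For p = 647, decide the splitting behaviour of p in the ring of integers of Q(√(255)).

inert

255 mod 4 = 3, hence disc K = 4·255 = 1020 and O_K = ℤ[√255].
647 ∤ 1020, so 647 is unramified.
Euler's criterion: 255^323 mod 647 = 646. Thus (255|647) = -1.
(255/647) = -1, so 647 is inert.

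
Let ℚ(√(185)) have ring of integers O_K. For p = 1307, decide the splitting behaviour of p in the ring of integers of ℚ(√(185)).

185 mod 4 = 1, hence disc K = 185 and O_K = ℤ[(1+√185)/2].
1307 ∤ 185, so 1307 is unramified.
Legendre symbol by Euler's criterion: (185/1307) ≡ 185^653 ≡ 1306 (mod 1307), i.e. (185/1307) = -1.
(185/1307) = -1, so 1307 is inert.

inert — (1307) stays prime in O_K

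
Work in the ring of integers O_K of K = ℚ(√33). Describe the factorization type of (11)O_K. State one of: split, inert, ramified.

Since 33 ≡ 1 mod 4, the ring of integers is ℤ[(1+√33)/2] with discriminant 33.
11 divides disc(K) = 33, so 11 ramifies.

11 is ramified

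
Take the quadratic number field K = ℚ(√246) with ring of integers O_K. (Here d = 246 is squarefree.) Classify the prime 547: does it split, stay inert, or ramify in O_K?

d = 246 ≡ 2 (mod 4), so O_K = ℤ[√246] and disc(K) = 4d = 984.
disc(K) = 984 is not divisible by 547; 547 is unramified.
(246/547) = 246^273 mod 547 = 546, giving Legendre symbol -1.
d is a non-residue mod p, hence 547 remains inert in O_K.

inert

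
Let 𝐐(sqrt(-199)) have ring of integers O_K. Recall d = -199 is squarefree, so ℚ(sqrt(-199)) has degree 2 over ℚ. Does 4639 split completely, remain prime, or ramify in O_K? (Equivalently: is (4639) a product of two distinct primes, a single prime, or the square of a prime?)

p splits

d = -199 ≡ 1 (mod 4), so O_K = ℤ[(1+√-199)/2] and disc(K) = d = -199.
disc(K) = -199 is not divisible by 4639; 4639 is unramified.
Legendre symbol by Euler's criterion: (-199/4639) ≡ (-199)^2319 ≡ 1 (mod 4639), i.e. (-199/4639) = 1.
(-199/4639) = 1, so 4639 splits.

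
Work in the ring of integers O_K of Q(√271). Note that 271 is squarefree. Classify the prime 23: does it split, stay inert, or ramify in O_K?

d = 271 ≡ 3 (mod 4), so O_K = ℤ[√271] and disc(K) = 4d = 1084.
23 ∤ 1084, so 23 is unramified.
Compute (271/23) via Euler: 18^((23-1)/2) mod 23 = 1, so (271/23) = 1.
Legendre symbol 1 ⇒ 23 is split.

split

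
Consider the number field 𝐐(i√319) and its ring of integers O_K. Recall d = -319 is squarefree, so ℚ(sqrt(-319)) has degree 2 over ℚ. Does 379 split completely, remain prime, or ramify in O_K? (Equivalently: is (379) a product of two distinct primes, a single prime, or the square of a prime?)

-319 mod 4 = 1, hence disc K = -319 and O_K = ℤ[(1+√-319)/2].
Since gcd(379, -319) = 1 the prime 379 does not ramify.
Legendre symbol by Euler's criterion: (-319/379) ≡ (-319)^189 ≡ 378 (mod 379), i.e. (-319/379) = -1.
(-319/379) = -1, so 379 is inert.

379 remains inert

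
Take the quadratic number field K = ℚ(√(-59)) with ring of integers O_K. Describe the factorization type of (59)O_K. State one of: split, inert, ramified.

d = -59 ≡ 1 (mod 4), so O_K = ℤ[(1+√-59)/2] and disc(K) = d = -59.
Ramification test: 59 | -59. The prime 59 ramifies in K.

ramifies in O_K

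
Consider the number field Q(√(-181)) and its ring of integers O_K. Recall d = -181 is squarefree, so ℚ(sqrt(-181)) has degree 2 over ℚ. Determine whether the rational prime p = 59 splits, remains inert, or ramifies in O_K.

Since -181 ≢ 1 mod 4, the ring of integers is ℤ[√-181] with discriminant 4·(-181) = -724.
59 ∤ -724, so 59 is unramified.
Compute (-181/59) via Euler: 55^((59-1)/2) mod 59 = 58, so (-181/59) = -1.
d is a non-residue mod p, hence 59 remains inert in O_K.

inert — (59) stays prime in O_K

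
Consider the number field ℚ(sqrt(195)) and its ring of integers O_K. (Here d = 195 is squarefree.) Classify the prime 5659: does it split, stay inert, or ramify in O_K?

Since 195 ≢ 1 mod 4, the ring of integers is ℤ[√195] with discriminant 4·195 = 780.
Since gcd(5659, 780) = 1 the prime 5659 does not ramify.
Euler's criterion: 195^2829 mod 5659 = 5658. Thus (195|5659) = -1.
Legendre symbol -1 ⇒ 5659 is inert.

inert — (5659) stays prime in O_K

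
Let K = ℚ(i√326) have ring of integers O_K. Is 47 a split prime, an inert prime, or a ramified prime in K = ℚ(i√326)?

split

-326 mod 4 = 2, hence disc K = 4·(-326) = -1304 and O_K = ℤ[√-326].
Since gcd(47, -1304) = 1 the prime 47 does not ramify.
Euler's criterion: (-326)^23 mod 47 = 1. Thus (-326|47) = 1.
Legendre symbol 1 ⇒ 47 is split.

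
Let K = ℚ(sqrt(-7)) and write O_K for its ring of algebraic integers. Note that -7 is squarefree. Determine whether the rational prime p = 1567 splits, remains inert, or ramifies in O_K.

p is inert

-7 mod 4 = 1, hence disc K = -7 and O_K = ℤ[(1+√-7)/2].
Since gcd(1567, -7) = 1 the prime 1567 does not ramify.
(-7/1567) = 1560^783 mod 1567 = 1566, giving Legendre symbol -1.
(-7/1567) = -1, so 1567 is inert.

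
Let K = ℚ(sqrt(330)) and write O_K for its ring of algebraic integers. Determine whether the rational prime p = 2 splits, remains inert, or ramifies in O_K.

ramified — (2) = 𝔭²

330 mod 4 = 2, hence disc K = 4·330 = 1320 and O_K = ℤ[√330].
2 divides disc(K) = 1320, so 2 ramifies.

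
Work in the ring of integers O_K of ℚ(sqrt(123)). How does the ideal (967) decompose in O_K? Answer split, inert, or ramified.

splits completely

123 mod 4 = 3, hence disc K = 4·123 = 492 and O_K = ℤ[√123].
967 ∤ 492, so 967 is unramified.
Euler's criterion: 123^483 mod 967 = 1. Thus (123|967) = 1.
d is a quadratic residue mod p, hence 967 splits in O_K.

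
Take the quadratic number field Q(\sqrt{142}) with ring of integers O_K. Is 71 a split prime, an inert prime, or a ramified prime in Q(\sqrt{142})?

142 mod 4 = 2, hence disc K = 4·142 = 568 and O_K = ℤ[√142].
disc(K) = 568 = 71·8, so p = 71 is ramified.

p ramifies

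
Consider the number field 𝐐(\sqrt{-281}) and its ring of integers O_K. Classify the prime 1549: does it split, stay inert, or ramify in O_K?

-281 mod 4 = 3, hence disc K = 4·(-281) = -1124 and O_K = ℤ[√-281].
disc(K) = -1124 is not divisible by 1549; 1549 is unramified.
Legendre symbol by Euler's criterion: (-281/1549) ≡ (-281)^774 ≡ 1 (mod 1549), i.e. (-281/1549) = 1.
d is a quadratic residue mod p, hence 1549 splits in O_K.

p splits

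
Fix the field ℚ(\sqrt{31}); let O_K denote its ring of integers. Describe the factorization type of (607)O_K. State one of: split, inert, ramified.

607 remains inert

31 mod 4 = 3, hence disc K = 4·31 = 124 and O_K = ℤ[√31].
607 ∤ 124, so 607 is unramified.
(31/607) = 31^303 mod 607 = 606, giving Legendre symbol -1.
d is a non-residue mod p, hence 607 remains inert in O_K.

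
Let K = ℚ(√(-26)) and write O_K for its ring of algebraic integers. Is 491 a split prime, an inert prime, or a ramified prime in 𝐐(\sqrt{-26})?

d = -26 ≡ 2 (mod 4), so O_K = ℤ[√-26] and disc(K) = 4d = -104.
disc(K) = -104 is not divisible by 491; 491 is unramified.
Legendre symbol by Euler's criterion: (-26/491) ≡ (-26)^245 ≡ 1 (mod 491), i.e. (-26/491) = 1.
Legendre symbol 1 ⇒ 491 is split.

491 splits in O_K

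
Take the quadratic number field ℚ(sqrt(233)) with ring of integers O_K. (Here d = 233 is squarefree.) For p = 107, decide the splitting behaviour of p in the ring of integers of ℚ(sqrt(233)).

p splits

Since 233 ≡ 1 mod 4, the ring of integers is ℤ[(1+√233)/2] with discriminant 233.
Since gcd(107, 233) = 1 the prime 107 does not ramify.
Euler's criterion: 233^53 mod 107 = 1. Thus (233|107) = 1.
(233/107) = 1, so 107 splits.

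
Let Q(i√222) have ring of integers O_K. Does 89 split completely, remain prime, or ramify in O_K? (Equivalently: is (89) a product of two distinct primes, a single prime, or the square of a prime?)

split — (89) = 𝔭₁𝔭₂ with 𝔭₁ ≠ 𝔭₂

d = -222 ≡ 2 (mod 4), so O_K = ℤ[√-222] and disc(K) = 4d = -888.
Since gcd(89, -888) = 1 the prime 89 does not ramify.
(-222/89) = 45^44 mod 89 = 1, giving Legendre symbol 1.
d is a quadratic residue mod p, hence 89 splits in O_K.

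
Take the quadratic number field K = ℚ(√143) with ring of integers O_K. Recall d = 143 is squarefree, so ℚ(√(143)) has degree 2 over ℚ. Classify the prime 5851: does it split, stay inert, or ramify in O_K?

splits completely

Since 143 ≢ 1 mod 4, the ring of integers is ℤ[√143] with discriminant 4·143 = 572.
disc(K) = 572 is not divisible by 5851; 5851 is unramified.
Compute (143/5851) via Euler: 143^((5851-1)/2) mod 5851 = 1, so (143/5851) = 1.
(143/5851) = 1, so 5851 splits.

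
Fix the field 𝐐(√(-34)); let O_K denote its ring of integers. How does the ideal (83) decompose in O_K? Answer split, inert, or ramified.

Since -34 ≢ 1 mod 4, the ring of integers is ℤ[√-34] with discriminant 4·(-34) = -136.
Since gcd(83, -136) = 1 the prime 83 does not ramify.
Euler's criterion: (-34)^41 mod 83 = 1. Thus (-34|83) = 1.
Legendre symbol 1 ⇒ 83 is split.

83 splits in O_K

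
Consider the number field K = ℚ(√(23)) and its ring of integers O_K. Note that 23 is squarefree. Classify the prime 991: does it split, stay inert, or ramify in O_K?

inert — (991) stays prime in O_K

Since 23 ≢ 1 mod 4, the ring of integers is ℤ[√23] with discriminant 4·23 = 92.
991 ∤ 92, so 991 is unramified.
Legendre symbol by Euler's criterion: (23/991) ≡ 23^495 ≡ 990 (mod 991), i.e. (23/991) = -1.
d is a non-residue mod p, hence 991 remains inert in O_K.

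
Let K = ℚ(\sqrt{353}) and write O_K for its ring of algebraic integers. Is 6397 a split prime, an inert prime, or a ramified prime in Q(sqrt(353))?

split — (6397) = 𝔭₁𝔭₂ with 𝔭₁ ≠ 𝔭₂

Since 353 ≡ 1 mod 4, the ring of integers is ℤ[(1+√353)/2] with discriminant 353.
6397 ∤ 353, so 6397 is unramified.
Legendre symbol by Euler's criterion: (353/6397) ≡ 353^3198 ≡ 1 (mod 6397), i.e. (353/6397) = 1.
d is a quadratic residue mod p, hence 6397 splits in O_K.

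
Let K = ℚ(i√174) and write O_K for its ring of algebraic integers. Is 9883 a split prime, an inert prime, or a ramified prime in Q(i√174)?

-174 mod 4 = 2, hence disc K = 4·(-174) = -696 and O_K = ℤ[√-174].
disc(K) = -696 is not divisible by 9883; 9883 is unramified.
Legendre symbol by Euler's criterion: (-174/9883) ≡ (-174)^4941 ≡ 9882 (mod 9883), i.e. (-174/9883) = -1.
(-174/9883) = -1, so 9883 is inert.

remains prime (inert)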